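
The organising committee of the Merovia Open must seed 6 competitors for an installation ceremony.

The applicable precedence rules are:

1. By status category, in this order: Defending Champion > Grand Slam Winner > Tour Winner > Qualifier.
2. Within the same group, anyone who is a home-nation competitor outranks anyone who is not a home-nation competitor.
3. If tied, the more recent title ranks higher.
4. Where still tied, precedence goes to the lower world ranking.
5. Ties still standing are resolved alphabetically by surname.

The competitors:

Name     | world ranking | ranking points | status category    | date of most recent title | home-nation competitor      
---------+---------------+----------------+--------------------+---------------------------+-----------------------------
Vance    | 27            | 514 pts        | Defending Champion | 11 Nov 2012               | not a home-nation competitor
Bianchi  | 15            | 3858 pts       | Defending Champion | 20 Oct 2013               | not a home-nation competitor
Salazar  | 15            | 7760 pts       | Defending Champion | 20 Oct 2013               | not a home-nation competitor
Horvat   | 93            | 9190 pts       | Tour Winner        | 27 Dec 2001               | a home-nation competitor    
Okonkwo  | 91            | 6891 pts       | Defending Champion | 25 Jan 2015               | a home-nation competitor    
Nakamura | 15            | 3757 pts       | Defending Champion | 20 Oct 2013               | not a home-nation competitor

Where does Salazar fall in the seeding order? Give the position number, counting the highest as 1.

4

By status category: Okonkwo, Bianchi, Nakamura, Salazar and Vance (Defending Champion); then Horvat (Tour Winner).
Among Okonkwo, Bianchi, Nakamura, Salazar and Vance, a home-nation competitor before not a home-nation competitor: Okonkwo (a home-nation competitor) before Bianchi, Nakamura, Salazar and Vance (not a home-nation competitor).
Among Bianchi, Nakamura, Salazar and Vance, by date of most recent title (later first): Bianchi, Nakamura and Salazar (20 Oct 2013) before Vance (11 Nov 2012).
Bianchi, Nakamura and Salazar all have world ranking 15, so the next rule applies.
Among Bianchi, Nakamura and Salazar, alphabetically by surname: Bianchi before Nakamura before Salazar.
Order: Okonkwo, Bianchi, Nakamura, Salazar, Vance, Horvat. So position 4.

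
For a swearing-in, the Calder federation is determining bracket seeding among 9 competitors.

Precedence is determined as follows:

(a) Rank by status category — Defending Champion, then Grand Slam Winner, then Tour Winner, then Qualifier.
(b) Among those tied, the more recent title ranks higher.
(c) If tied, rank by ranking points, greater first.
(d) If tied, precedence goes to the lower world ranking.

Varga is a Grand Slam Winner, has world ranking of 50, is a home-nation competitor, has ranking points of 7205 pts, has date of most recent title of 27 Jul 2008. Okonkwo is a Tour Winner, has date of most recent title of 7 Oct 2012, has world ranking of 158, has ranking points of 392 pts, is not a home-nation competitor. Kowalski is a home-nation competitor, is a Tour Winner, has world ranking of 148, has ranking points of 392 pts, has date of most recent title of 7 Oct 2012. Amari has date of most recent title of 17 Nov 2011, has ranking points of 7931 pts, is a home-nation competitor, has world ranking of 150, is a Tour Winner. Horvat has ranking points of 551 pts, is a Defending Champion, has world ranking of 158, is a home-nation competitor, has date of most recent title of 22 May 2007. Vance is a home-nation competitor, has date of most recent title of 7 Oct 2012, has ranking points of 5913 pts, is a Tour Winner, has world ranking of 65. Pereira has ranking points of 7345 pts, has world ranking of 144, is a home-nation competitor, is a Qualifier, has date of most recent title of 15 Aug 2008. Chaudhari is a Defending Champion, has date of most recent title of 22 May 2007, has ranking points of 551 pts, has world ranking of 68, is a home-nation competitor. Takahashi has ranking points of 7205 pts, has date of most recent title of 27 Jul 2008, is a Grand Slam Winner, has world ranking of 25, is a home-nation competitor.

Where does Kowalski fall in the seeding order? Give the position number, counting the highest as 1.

6

By status category: Chaudhari and Horvat (Defending Champion); then Takahashi and Varga (Grand Slam Winner); then Vance, Kowalski, Okonkwo and Amari (Tour Winner); then Pereira (Qualifier).
Chaudhari and Horvat both have date of most recent title 22 May 2007, so the next rule applies.
Chaudhari and Horvat both have ranking points 551 pts, so the next rule applies.
Among Chaudhari and Horvat, by world ranking (lower first): Chaudhari (68) before Horvat (158).
Takahashi and Varga both have date of most recent title 27 Jul 2008, so the next rule applies.
Takahashi and Varga both have ranking points 7205 pts, so the next rule applies.
Among Takahashi and Varga, by world ranking (lower first): Takahashi (25) before Varga (50).
Among Vance, Kowalski, Okonkwo and Amari, by date of most recent title (later first): Vance, Kowalski and Okonkwo (7 Oct 2012) before Amari (17 Nov 2011).
Among Vance, Kowalski and Okonkwo, by ranking points (higher first): Vance (5913 pts) before Kowalski and Okonkwo (392 pts).
Among Kowalski and Okonkwo, by world ranking (lower first): Kowalski (148) before Okonkwo (158).
Order: Chaudhari, Horvat, Takahashi, Varga, Vance, Kowalski, Okonkwo, Amari, Pereira. So position 6.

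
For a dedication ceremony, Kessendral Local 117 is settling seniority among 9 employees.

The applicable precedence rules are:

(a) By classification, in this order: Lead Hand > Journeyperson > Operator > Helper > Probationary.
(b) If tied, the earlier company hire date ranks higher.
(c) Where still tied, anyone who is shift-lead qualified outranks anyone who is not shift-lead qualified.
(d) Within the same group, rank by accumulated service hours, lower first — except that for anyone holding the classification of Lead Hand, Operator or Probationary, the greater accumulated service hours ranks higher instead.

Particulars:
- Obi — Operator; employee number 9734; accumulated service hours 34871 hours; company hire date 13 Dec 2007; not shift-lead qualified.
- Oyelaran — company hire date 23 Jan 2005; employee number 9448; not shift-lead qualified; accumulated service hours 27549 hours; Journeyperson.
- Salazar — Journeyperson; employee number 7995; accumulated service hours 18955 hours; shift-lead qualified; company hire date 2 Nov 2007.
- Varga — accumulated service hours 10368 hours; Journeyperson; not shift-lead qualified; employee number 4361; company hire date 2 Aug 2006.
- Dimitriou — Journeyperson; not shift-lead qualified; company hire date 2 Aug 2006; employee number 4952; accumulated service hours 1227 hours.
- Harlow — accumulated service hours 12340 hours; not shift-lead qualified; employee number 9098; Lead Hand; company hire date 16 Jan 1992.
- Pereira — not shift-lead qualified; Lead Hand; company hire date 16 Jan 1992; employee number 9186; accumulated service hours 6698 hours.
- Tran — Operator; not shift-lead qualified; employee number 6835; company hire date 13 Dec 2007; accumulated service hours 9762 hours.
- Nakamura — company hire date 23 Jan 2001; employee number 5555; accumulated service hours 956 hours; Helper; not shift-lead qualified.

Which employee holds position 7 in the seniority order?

By classification: Harlow and Pereira (Lead Hand); then Oyelaran, Dimitriou, Varga and Salazar (Journeyperson); then Obi and Tran (Operator); then Nakamura (Helper).
Harlow and Pereira both have company hire date 16 Jan 1992, so the next rule applies.
Harlow and Pereira are each not shift-lead qualified, so the next rule applies.
Among Harlow and Pereira, by accumulated service hours (higher first) (reversed rule for this group): Harlow (12340 hours) before Pereira (6698 hours).
Among Oyelaran, Dimitriou, Varga and Salazar, by company hire date (earlier first): Oyelaran (23 Jan 2005) before Dimitriou and Varga (2 Aug 2006) before Salazar (2 Nov 2007).
Dimitriou and Varga are each not shift-lead qualified, so the next rule applies.
Among Dimitriou and Varga, by accumulated service hours (lower first): Dimitriou (1227 hours) before Varga (10368 hours).
Obi and Tran both have company hire date 13 Dec 2007, so the next rule applies.
Obi and Tran are each not shift-lead qualified, so the next rule applies.
Among Obi and Tran, by accumulated service hours (higher first) (reversed rule for this group): Obi (34871 hours) before Tran (9762 hours).
Order: Harlow, Pereira, Oyelaran, Dimitriou, Varga, Salazar, Obi, Tran, Nakamura.

Obi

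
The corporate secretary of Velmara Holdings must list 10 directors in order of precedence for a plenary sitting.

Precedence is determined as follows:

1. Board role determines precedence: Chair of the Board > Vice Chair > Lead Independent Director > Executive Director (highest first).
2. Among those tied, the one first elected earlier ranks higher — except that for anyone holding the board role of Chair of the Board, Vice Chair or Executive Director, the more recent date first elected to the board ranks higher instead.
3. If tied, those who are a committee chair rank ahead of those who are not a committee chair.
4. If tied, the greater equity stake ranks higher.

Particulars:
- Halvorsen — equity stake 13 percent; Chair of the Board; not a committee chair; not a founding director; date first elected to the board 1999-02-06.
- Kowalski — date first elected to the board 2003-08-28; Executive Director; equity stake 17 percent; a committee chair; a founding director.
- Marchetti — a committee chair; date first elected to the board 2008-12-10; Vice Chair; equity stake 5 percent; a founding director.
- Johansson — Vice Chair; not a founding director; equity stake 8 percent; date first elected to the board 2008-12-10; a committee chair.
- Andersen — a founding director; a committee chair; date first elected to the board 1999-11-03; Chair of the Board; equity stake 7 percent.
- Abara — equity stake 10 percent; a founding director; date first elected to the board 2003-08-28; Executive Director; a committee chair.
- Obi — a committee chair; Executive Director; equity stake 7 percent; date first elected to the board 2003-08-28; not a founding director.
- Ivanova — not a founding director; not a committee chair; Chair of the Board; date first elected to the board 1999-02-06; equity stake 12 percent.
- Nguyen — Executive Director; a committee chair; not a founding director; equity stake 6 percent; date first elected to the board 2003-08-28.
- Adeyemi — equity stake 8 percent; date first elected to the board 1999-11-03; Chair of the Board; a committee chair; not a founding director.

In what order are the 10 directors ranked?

By board role: Adeyemi, Andersen, Halvorsen and Ivanova (Chair of the Board); then Johansson and Marchetti (Vice Chair); then Kowalski, Abara, Obi and Nguyen (Executive Director).
Among Adeyemi, Andersen, Halvorsen and Ivanova, by date first elected to the board (later first) (reversed rule for this group): Adeyemi and Andersen (1999-11-03) before Halvorsen and Ivanova (1999-02-06).
Adeyemi and Andersen are each a committee chair, so the next rule applies.
Among Adeyemi and Andersen, by equity stake (higher first): Adeyemi (8 percent) before Andersen (7 percent).
Halvorsen and Ivanova are each not a committee chair, so the next rule applies.
Among Halvorsen and Ivanova, by equity stake (higher first): Halvorsen (13 percent) before Ivanova (12 percent).
Johansson and Marchetti both have date first elected to the board 2008-12-10, so the next rule applies.
Johansson and Marchetti are each a committee chair, so the next rule applies.
Among Johansson and Marchetti, by equity stake (higher first): Johansson (8 percent) before Marchetti (5 percent).
Kowalski, Abara, Obi and Nguyen all have date first elected to the board 2003-08-28, so the next rule applies.
Kowalski, Abara, Obi and Nguyen are each a committee chair, so the next rule applies.
Among Kowalski, Abara, Obi and Nguyen, by equity stake (higher first): Kowalski (17 percent) before Abara (10 percent) before Obi (7 percent) before Nguyen (6 percent).
Full order: Adeyemi, Andersen, Halvorsen, Ivanova, Johansson, Marchetti, Kowalski, Abara, Obi, Nguyen.

Adeyemi, Andersen, Halvorsen, Ivanova, Johansson, Marchetti, Kowalski, Abara, Obi, Nguyen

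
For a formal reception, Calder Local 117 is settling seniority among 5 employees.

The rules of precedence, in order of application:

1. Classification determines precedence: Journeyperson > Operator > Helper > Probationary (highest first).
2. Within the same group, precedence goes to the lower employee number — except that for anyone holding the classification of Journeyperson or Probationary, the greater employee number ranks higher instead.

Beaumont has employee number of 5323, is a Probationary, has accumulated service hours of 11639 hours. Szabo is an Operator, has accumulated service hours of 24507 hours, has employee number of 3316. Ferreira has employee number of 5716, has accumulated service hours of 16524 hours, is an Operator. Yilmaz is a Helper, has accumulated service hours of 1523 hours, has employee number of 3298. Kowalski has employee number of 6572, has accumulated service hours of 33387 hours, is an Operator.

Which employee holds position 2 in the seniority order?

Ferreira

By classification: Szabo, Ferreira and Kowalski (Operator); then Yilmaz (Helper); then Beaumont (Probationary).
Among Szabo, Ferreira and Kowalski, by employee number (lower first): Szabo (3316) before Ferreira (5716) before Kowalski (6572).
Order: Szabo, Ferreira, Kowalski, Yilmaz, Beaumont.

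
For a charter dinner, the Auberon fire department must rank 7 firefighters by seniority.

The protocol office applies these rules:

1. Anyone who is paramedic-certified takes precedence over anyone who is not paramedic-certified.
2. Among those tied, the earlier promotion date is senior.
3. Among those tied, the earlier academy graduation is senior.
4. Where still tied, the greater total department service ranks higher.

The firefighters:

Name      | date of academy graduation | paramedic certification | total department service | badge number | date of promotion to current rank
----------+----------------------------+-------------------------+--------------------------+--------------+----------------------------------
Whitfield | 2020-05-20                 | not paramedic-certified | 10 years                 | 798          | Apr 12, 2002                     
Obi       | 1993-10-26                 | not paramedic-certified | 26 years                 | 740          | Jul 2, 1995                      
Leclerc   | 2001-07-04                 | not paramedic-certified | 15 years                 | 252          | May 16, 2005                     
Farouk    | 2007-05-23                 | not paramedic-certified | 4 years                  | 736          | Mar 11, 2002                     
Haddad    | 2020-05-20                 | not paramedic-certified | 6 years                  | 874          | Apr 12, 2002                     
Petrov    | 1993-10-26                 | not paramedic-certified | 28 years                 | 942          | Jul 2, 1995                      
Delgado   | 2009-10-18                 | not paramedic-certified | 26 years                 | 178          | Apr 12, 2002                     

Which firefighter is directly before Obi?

By the first rule: Petrov, Obi, Farouk, Delgado, Whitfield, Haddad and Leclerc (each not paramedic-certified).
Among Petrov, Obi, Farouk, Delgado, Whitfield, Haddad and Leclerc, by date of promotion to current rank (earlier first): Petrov and Obi (Jul 2, 1995) before Farouk (Mar 11, 2002) before Delgado, Whitfield and Haddad (Apr 12, 2002) before Leclerc (May 16, 2005).
Petrov and Obi both have date of academy graduation 1993-10-26, so the next rule applies.
Among Petrov and Obi, by total department service (higher first): Petrov (28 years) before Obi (26 years).
Among Delgado, Whitfield and Haddad, by date of academy graduation (earlier first): Delgado (2009-10-18) before Whitfield and Haddad (2020-05-20).
Among Whitfield and Haddad, by total department service (higher first): Whitfield (10 years) before Haddad (6 years).
Order: Petrov, Obi, Farouk, Delgado, Whitfield, Haddad, Leclerc.

Petrov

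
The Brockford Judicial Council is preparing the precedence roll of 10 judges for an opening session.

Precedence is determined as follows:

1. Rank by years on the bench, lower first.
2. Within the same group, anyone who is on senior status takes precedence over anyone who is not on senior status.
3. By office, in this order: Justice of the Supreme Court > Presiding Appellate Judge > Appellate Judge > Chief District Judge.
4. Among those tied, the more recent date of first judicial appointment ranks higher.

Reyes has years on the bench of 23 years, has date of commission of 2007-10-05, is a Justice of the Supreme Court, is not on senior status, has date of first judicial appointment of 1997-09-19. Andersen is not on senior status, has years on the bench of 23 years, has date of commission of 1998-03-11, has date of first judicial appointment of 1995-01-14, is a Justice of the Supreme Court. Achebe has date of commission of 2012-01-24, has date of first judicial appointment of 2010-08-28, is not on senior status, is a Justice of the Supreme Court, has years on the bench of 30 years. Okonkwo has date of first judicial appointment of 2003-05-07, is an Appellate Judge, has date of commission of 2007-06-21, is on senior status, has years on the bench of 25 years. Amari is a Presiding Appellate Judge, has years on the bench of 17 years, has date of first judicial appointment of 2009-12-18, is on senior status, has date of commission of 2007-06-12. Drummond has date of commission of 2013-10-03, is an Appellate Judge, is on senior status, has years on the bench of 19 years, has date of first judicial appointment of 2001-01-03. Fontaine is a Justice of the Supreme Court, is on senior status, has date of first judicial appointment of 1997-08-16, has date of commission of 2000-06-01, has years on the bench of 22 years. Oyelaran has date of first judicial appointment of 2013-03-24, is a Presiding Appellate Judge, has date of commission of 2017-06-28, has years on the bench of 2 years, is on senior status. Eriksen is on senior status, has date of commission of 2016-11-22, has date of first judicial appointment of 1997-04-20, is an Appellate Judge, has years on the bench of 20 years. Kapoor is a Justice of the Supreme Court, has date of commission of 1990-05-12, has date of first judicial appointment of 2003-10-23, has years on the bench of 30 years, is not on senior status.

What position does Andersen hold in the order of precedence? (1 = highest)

By years on the bench (lower first): Oyelaran (2 years); then Amari (17 years); then Drummond (19 years); then Eriksen (20 years); then Fontaine (22 years); then Reyes and Andersen (both 23 years); then Okonkwo (25 years); then Achebe and Kapoor (both 30 years).
Reyes and Andersen are each not on senior status, so the next rule applies.
Reyes and Andersen are each Justice of the Supreme Court, so the next rule applies.
Among Reyes and Andersen, by date of first judicial appointment (later first): Reyes (1997-09-19) before Andersen (1995-01-14).
Achebe and Kapoor are each not on senior status, so the next rule applies.
Achebe and Kapoor are each Justice of the Supreme Court, so the next rule applies.
Among Achebe and Kapoor, by date of first judicial appointment (later first): Achebe (2010-08-28) before Kapoor (2003-10-23).
Order: Oyelaran, Amari, Drummond, Eriksen, Fontaine, Reyes, Andersen, Okonkwo, Achebe, Kapoor. So position 7.

7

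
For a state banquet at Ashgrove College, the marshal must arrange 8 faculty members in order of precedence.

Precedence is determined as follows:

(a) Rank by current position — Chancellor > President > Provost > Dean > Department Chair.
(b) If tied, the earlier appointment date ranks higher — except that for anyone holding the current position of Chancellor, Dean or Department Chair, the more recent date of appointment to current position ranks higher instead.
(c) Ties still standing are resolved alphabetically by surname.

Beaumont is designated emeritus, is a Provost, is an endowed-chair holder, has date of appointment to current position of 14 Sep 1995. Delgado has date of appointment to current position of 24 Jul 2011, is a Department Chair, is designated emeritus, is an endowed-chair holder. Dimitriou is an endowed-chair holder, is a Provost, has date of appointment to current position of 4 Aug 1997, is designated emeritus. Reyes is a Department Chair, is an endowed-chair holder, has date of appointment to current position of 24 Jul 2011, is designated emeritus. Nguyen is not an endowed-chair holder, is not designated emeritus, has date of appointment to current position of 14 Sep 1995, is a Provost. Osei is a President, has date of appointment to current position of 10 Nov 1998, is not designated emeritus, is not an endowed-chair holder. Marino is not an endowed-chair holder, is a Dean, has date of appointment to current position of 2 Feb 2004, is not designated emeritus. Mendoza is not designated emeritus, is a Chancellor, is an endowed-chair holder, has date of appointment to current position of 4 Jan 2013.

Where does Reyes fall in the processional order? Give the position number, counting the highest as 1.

8

By current position: Mendoza (Chancellor); then Osei (President); then Beaumont, Nguyen and Dimitriou (Provost); then Marino (Dean); then Delgado and Reyes (Department Chair).
Among Beaumont, Nguyen and Dimitriou, by date of appointment to current position (earlier first): Beaumont and Nguyen (14 Sep 1995) before Dimitriou (4 Aug 1997).
Among Beaumont and Nguyen, alphabetically by surname: Beaumont before Nguyen.
Delgado and Reyes both have date of appointment to current position 24 Jul 2011, so the next rule applies.
Among Delgado and Reyes, alphabetically by surname: Delgado before Reyes.
Order: Mendoza, Osei, Beaumont, Nguyen, Dimitriou, Marino, Delgado, Reyes. So position 8.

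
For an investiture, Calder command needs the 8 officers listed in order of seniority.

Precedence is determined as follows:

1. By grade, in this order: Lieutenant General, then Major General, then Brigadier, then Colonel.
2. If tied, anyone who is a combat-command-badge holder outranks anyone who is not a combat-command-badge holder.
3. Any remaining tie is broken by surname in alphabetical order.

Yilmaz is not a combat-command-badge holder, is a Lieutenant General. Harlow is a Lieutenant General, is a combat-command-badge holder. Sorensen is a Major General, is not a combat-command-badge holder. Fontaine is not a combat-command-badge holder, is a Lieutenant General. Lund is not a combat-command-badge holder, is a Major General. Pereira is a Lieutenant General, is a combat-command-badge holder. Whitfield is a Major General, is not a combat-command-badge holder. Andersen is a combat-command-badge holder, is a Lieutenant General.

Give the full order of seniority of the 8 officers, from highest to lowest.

By grade: Andersen, Harlow, Pereira, Fontaine and Yilmaz (Lieutenant General); then Lund, Sorensen and Whitfield (Major General).
Among Andersen, Harlow, Pereira, Fontaine and Yilmaz, a combat-command-badge holder before not a combat-command-badge holder: Andersen, Harlow and Pereira (a combat-command-badge holder) before Fontaine and Yilmaz (not a combat-command-badge holder).
Among Andersen, Harlow and Pereira, alphabetically by surname: Andersen before Harlow before Pereira.
Among Fontaine and Yilmaz, alphabetically by surname: Fontaine before Yilmaz.
Lund, Sorensen and Whitfield are each not a combat-command-badge holder, so the next rule applies.
Among Lund, Sorensen and Whitfield, alphabetically by surname: Lund before Sorensen before Whitfield.
Full order: Andersen, Harlow, Pereira, Fontaine, Yilmaz, Lund, Sorensen, Whitfield.

Andersen, Harlow, Pereira, Fontaine, Yilmaz, Lund, Sorensen, Whitfield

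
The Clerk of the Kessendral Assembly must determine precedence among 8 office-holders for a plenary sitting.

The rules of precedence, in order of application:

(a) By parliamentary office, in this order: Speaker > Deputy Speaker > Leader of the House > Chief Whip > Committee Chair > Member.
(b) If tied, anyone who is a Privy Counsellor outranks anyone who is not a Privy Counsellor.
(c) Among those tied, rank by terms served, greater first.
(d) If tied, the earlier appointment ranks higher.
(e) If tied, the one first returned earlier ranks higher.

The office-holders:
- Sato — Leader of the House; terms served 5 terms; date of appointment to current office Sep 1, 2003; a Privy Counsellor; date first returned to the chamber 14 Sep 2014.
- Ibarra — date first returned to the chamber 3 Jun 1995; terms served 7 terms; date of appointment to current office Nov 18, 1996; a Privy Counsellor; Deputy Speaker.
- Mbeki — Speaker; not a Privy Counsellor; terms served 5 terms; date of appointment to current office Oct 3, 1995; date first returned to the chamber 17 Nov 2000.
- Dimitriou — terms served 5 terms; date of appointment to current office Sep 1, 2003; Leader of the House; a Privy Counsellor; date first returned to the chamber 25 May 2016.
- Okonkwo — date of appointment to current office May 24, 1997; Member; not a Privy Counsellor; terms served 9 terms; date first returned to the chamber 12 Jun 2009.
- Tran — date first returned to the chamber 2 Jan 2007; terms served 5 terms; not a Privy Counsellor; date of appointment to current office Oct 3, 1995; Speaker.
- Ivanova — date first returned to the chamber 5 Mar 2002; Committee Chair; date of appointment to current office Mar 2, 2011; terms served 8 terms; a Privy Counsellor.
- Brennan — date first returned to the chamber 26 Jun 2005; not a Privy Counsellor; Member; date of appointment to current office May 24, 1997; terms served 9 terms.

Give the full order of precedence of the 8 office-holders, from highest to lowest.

Mbeki, Tran, Ibarra, Sato, Dimitriou, Ivanova, Brennan, Okonkwo

By parliamentary office: Mbeki and Tran (Speaker); then Ibarra (Deputy Speaker); then Sato and Dimitriou (Leader of the House); then Ivanova (Committee Chair); then Brennan and Okonkwo (Member).
Mbeki and Tran are each not a Privy Counsellor, so the next rule applies.
Mbeki and Tran both have terms served 5 terms, so the next rule applies.
Mbeki and Tran both have date of appointment to current office Oct 3, 1995, so the next rule applies.
Among Mbeki and Tran, by date first returned to the chamber (earlier first): Mbeki (17 Nov 2000) before Tran (2 Jan 2007).
Sato and Dimitriou are each a Privy Counsellor, so the next rule applies.
Sato and Dimitriou both have terms served 5 terms, so the next rule applies.
Sato and Dimitriou both have date of appointment to current office Sep 1, 2003, so the next rule applies.
Among Sato and Dimitriou, by date first returned to the chamber (earlier first): Sato (14 Sep 2014) before Dimitriou (25 May 2016).
Brennan and Okonkwo are each not a Privy Counsellor, so the next rule applies.
Brennan and Okonkwo both have terms served 9 terms, so the next rule applies.
Brennan and Okonkwo both have date of appointment to current office May 24, 1997, so the next rule applies.
Among Brennan and Okonkwo, by date first returned to the chamber (earlier first): Brennan (26 Jun 2005) before Okonkwo (12 Jun 2009).
Full order: Mbeki, Tran, Ibarra, Sato, Dimitriou, Ivanova, Brennan, Okonkwo.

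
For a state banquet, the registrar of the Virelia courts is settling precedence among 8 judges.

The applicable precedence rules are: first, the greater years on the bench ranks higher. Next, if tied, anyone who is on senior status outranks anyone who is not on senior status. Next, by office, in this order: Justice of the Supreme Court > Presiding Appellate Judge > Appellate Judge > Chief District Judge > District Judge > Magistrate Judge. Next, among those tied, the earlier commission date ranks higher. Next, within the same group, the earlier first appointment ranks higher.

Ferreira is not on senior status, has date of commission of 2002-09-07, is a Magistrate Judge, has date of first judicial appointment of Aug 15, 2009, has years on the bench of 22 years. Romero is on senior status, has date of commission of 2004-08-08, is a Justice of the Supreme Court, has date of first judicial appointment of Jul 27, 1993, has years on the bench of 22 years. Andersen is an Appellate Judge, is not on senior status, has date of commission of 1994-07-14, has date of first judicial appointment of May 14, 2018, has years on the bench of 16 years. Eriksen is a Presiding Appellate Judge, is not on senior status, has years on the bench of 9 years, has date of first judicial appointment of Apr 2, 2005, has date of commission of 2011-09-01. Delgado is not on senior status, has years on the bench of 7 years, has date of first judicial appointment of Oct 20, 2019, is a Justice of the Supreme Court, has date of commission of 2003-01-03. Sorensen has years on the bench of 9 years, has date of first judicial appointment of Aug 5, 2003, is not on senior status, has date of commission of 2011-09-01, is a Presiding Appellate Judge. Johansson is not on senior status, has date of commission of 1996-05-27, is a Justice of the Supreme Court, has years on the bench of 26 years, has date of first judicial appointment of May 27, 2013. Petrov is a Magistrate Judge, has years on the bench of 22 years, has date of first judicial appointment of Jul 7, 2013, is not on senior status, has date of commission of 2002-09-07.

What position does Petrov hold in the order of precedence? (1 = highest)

By years on the bench (higher first): Johansson (26 years); then Romero, Ferreira and Petrov (each 22 years); then Andersen (16 years); then Sorensen and Eriksen (both 9 years); then Delgado (7 years).
Among Romero, Ferreira and Petrov, on senior status before not on senior status: Romero (on senior status) before Ferreira and Petrov (not on senior status).
Ferreira and Petrov are each Magistrate Judge, so the next rule applies.
Ferreira and Petrov both have date of commission 2002-09-07, so the next rule applies.
Among Ferreira and Petrov, by date of first judicial appointment (earlier first): Ferreira (Aug 15, 2009) before Petrov (Jul 7, 2013).
Sorensen and Eriksen are each not on senior status, so the next rule applies.
Sorensen and Eriksen are each Presiding Appellate Judge, so the next rule applies.
Sorensen and Eriksen both have date of commission 2011-09-01, so the next rule applies.
Among Sorensen and Eriksen, by date of first judicial appointment (earlier first): Sorensen (Aug 5, 2003) before Eriksen (Apr 2, 2005).
Order: Johansson, Romero, Ferreira, Petrov, Andersen, Sorensen, Eriksen, Delgado. So position 4.

4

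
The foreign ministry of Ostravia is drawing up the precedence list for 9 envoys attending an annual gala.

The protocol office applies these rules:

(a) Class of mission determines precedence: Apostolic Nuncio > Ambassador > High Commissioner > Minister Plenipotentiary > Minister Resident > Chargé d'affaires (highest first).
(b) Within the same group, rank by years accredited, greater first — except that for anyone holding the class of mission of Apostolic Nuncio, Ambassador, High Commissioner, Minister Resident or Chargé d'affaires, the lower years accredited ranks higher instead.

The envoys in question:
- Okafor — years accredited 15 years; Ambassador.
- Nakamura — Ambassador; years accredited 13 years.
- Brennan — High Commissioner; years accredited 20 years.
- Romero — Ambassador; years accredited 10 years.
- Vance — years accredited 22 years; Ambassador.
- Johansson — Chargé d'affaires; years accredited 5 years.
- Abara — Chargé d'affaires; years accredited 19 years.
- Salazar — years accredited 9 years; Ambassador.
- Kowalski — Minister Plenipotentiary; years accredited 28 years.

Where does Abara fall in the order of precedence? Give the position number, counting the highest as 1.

By class of mission: Salazar, Romero, Nakamura, Okafor and Vance (Ambassador); then Brennan (High Commissioner); then Kowalski (Minister Plenipotentiary); then Johansson and Abara (Chargé d'affaires).
Among Salazar, Romero, Nakamura, Okafor and Vance, by years accredited (lower first) (reversed rule for this group): Salazar (9 years) before Romero (10 years) before Nakamura (13 years) before Okafor (15 years) before Vance (22 years).
Among Johansson and Abara, by years accredited (lower first) (reversed rule for this group): Johansson (5 years) before Abara (19 years).
Order: Salazar, Romero, Nakamura, Okafor, Vance, Brennan, Kowalski, Johansson, Abara. So position 9.

9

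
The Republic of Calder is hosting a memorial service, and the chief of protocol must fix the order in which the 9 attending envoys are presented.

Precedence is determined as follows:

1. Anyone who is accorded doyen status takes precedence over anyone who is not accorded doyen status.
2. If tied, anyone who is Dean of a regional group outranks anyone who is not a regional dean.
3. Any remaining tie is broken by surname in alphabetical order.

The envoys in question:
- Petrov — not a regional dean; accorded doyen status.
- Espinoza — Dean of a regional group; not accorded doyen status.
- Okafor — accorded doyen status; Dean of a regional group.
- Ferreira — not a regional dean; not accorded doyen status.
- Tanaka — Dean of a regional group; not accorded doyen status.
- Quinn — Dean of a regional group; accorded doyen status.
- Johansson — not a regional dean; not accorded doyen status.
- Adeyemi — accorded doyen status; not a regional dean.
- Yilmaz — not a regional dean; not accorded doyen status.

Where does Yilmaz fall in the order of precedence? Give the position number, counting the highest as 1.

9

By the first rule: Okafor, Quinn, Adeyemi and Petrov (each accorded doyen status); then Espinoza, Tanaka, Ferreira, Johansson and Yilmaz (each not accorded doyen status).
Among Okafor, Quinn, Adeyemi and Petrov, Dean of a regional group before not a regional dean: Okafor and Quinn (Dean of a regional group) before Adeyemi and Petrov (not a regional dean).
Among Okafor and Quinn, alphabetically by surname: Okafor before Quinn.
Among Adeyemi and Petrov, alphabetically by surname: Adeyemi before Petrov.
Among Espinoza, Tanaka, Ferreira, Johansson and Yilmaz, Dean of a regional group before not a regional dean: Espinoza and Tanaka (Dean of a regional group) before Ferreira, Johansson and Yilmaz (not a regional dean).
Among Espinoza and Tanaka, alphabetically by surname: Espinoza before Tanaka.
Among Ferreira, Johansson and Yilmaz, alphabetically by surname: Ferreira before Johansson before Yilmaz.
Order: Okafor, Quinn, Adeyemi, Petrov, Espinoza, Tanaka, Ferreira, Johansson, Yilmaz. So position 9.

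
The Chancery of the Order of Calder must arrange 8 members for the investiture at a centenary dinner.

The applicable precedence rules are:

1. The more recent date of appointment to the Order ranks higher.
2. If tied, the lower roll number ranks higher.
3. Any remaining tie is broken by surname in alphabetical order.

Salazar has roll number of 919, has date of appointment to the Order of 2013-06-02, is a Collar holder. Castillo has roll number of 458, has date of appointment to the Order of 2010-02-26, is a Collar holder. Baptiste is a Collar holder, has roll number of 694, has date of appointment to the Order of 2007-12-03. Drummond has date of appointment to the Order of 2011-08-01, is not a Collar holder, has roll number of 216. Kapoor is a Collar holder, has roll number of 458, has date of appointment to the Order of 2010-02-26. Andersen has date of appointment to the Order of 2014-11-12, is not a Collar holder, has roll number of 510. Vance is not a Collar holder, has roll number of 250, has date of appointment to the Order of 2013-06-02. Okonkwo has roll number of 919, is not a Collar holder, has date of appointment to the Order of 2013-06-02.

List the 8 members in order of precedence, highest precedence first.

By date of appointment to the Order (later first): Andersen (2014-11-12); then Vance, Okonkwo and Salazar (each 2013-06-02); then Drummond (2011-08-01); then Castillo and Kapoor (both 2010-02-26); then Baptiste (2007-12-03).
Among Vance, Okonkwo and Salazar, by roll number (lower first): Vance (250) before Okonkwo and Salazar (919).
Among Okonkwo and Salazar, alphabetically by surname: Okonkwo before Salazar.
Castillo and Kapoor both have roll number 458, so the next rule applies.
Among Castillo and Kapoor, alphabetically by surname: Castillo before Kapoor.
Full order: Andersen, Vance, Okonkwo, Salazar, Drummond, Castillo, Kapoor, Baptiste.

Andersen, Vance, Okonkwo, Salazar, Drummond, Castillo, Kapoor, Baptiste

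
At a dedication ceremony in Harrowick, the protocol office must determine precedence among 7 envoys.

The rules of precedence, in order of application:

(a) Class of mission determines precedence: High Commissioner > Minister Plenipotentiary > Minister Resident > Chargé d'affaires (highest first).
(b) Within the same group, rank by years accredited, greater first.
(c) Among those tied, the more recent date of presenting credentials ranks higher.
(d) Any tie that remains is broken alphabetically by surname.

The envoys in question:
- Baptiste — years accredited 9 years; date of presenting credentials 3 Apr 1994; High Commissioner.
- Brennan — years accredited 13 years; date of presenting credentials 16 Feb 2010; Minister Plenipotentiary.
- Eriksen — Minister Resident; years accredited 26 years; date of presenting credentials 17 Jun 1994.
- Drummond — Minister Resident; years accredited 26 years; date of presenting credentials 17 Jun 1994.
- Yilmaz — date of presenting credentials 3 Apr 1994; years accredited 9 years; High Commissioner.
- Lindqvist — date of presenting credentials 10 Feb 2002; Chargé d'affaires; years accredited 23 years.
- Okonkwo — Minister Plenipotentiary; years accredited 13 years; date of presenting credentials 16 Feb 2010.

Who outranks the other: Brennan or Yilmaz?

By class of mission: Baptiste and Yilmaz (High Commissioner); then Brennan and Okonkwo (Minister Plenipotentiary); then Drummond and Eriksen (Minister Resident); then Lindqvist (Chargé d'affaires).
Baptiste and Yilmaz both have years accredited 9 years, so the next rule applies.
Baptiste and Yilmaz both have date of presenting credentials 3 Apr 1994, so the next rule applies.
Among Baptiste and Yilmaz, alphabetically by surname: Baptiste before Yilmaz.
Brennan and Okonkwo both have years accredited 13 years, so the next rule applies.
Brennan and Okonkwo both have date of presenting credentials 16 Feb 2010, so the next rule applies.
Among Brennan and Okonkwo, alphabetically by surname: Brennan before Okonkwo.
Drummond and Eriksen both have years accredited 26 years, so the next rule applies.
Drummond and Eriksen both have date of presenting credentials 17 Jun 1994, so the next rule applies.
Among Drummond and Eriksen, alphabetically by surname: Drummond before Eriksen.
So Yilmaz takes precedence.

Yilmaz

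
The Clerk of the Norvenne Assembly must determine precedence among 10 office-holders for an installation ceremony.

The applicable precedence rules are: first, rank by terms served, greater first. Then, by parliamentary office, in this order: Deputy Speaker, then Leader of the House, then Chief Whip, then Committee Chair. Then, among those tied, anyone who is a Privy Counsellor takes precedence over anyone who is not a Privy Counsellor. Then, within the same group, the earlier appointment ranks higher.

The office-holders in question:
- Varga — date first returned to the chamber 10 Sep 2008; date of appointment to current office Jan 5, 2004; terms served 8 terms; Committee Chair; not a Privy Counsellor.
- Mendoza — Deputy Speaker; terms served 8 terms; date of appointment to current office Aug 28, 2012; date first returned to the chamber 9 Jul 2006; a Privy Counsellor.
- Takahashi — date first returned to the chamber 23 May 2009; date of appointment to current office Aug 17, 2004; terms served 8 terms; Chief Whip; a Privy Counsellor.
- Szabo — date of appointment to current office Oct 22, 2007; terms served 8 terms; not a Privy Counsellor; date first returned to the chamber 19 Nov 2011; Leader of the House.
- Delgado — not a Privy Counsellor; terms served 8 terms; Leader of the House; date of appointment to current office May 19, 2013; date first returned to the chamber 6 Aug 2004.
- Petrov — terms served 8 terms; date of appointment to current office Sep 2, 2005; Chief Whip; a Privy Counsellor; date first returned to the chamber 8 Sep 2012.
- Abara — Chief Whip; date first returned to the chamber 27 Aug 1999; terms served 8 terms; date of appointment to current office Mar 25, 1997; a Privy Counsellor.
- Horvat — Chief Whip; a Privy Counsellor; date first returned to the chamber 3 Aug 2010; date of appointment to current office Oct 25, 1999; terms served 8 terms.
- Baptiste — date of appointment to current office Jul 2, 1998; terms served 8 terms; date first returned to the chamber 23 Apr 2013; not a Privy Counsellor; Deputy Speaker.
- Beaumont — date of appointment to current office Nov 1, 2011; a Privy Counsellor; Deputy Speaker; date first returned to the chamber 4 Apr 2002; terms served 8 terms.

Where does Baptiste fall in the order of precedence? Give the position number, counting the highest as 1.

By terms served (higher first): Beaumont, Mendoza, Baptiste, Szabo, Delgado, Abara, Horvat, Takahashi, Petrov and Varga (each 8 terms).
Among Beaumont, Mendoza, Baptiste, Szabo, Delgado, Abara, Horvat, Takahashi, Petrov and Varga, by parliamentary office: Beaumont, Mendoza and Baptiste (Deputy Speaker) before Szabo and Delgado (Leader of the House) before Abara, Horvat, Takahashi and Petrov (Chief Whip) before Varga (Committee Chair).
Among Beaumont, Mendoza and Baptiste, a Privy Counsellor before not a Privy Counsellor: Beaumont and Mendoza (a Privy Counsellor) before Baptiste (not a Privy Counsellor).
Among Beaumont and Mendoza, by date of appointment to current office (earlier first): Beaumont (Nov 1, 2011) before Mendoza (Aug 28, 2012).
Szabo and Delgado are each not a Privy Counsellor, so the next rule applies.
Among Szabo and Delgado, by date of appointment to current office (earlier first): Szabo (Oct 22, 2007) before Delgado (May 19, 2013).
Abara, Horvat, Takahashi and Petrov are each a Privy Counsellor, so the next rule applies.
Among Abara, Horvat, Takahashi and Petrov, by date of appointment to current office (earlier first): Abara (Mar 25, 1997) before Horvat (Oct 25, 1999) before Takahashi (Aug 17, 2004) before Petrov (Sep 2, 2005).
Order: Beaumont, Mendoza, Baptiste, Szabo, Delgado, Abara, Horvat, Takahashi, Petrov, Varga. So position 3.

3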